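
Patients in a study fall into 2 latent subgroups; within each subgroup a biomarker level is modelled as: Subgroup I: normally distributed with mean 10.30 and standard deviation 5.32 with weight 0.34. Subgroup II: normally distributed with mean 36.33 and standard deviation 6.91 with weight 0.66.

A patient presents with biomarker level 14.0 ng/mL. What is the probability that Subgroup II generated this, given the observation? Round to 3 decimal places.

0.010

The responsibility of component k is P(Z=k) f_k(x) divided by Σ_j P(Z=j) f_j(x).
Normal densities:
  f_I = 0.0588794
  f_II = 0.000311734
Multiply by the mixture weights:
  P(Z=I)·f_I = 0.34 × 0.0588794 = 0.020019
  P(Z=II)·f_II = 0.66 × 0.000311734 = 0.000205744
Normaliser: 0.020019 + 0.000205744 = 0.0202247
P(Subgroup II | 14.0 ng/mL) = 0.000205744 / 0.0202247 ≈ 0.010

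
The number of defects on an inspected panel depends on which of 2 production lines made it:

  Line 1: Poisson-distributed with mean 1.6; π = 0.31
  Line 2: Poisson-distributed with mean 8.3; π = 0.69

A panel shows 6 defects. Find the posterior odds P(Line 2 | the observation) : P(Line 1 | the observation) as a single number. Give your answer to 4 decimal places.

Only the two components matter; the odds are (w_i f_i(x)) / (w_j f_j(x)).
Poisson probabilities:
  L_1 = 0.00470453
  L_2 = 0.112847
Posterior odds = (w_2·L_2) / (w_1·L_1) = (0.69·0.112847) / (0.31·0.00470453) = 0.0778648 / 0.0014584 ≈ 53.3904

53.3904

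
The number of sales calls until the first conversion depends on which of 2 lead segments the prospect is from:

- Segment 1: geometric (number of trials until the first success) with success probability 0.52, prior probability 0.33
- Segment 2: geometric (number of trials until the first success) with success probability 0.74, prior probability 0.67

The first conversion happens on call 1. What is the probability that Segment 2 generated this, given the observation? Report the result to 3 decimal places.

0.743

Posterior ∝ prior × likelihood, so P(k | x) ∝ π_k f_k(x); normalise over all components.
Evaluate each component's likelihood at the observed value:
  L_1 = 0.52
  L_2 = 0.74
Prior × likelihood for each component:
  π_1·L_1 = 0.33 × 0.52 = 0.1716
  π_2·L_2 = 0.67 × 0.74 = 0.4958
Denominator: 0.1716 + 0.4958 = 0.6674
Responsibility of Segment 2: 0.4958 / 0.6674 ≈ 0.743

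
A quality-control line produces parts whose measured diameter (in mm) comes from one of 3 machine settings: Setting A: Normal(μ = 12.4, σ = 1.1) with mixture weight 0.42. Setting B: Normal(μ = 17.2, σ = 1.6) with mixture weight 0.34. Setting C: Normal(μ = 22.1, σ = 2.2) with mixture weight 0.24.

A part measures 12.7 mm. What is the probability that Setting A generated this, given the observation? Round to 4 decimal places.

The responsibility of component k is π_k f_k(x) divided by Σ_j π_j f_j(x).
Component likelihoods at x = 12.7 mm:
  L_A = 0.349435
  L_B = 0.00477663
  L_C = 1.96881e-05
Multiply by the mixture weights:
  π_A·L_A = 0.42 × 0.349435 = 0.146763
  π_B·L_B = 0.34 × 0.00477663 = 0.00162405
  π_C·L_C = 0.24 × 1.96881e-05 = 4.72515e-06
Evidence: 0.146763 + 0.00162405 + 4.72515e-06 = 0.148391
So the posterior for Setting A is 0.146763 / 0.148391 ≈ 0.9890.

0.9890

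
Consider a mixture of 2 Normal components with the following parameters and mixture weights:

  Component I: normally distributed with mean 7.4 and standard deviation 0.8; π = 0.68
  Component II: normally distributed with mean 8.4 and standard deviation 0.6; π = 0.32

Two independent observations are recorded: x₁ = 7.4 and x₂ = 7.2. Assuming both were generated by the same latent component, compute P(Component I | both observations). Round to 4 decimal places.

0.9717

P(component k | x) = π_k·f_k(x) / marginal(x), where marginal(x) = Σ_j π_j·f_j(x).
Since both observations come from the same component, the likelihood for component k is f_k(x₁)·f_k(x₂).
  L_I = [(1/(0.8·√(2π)))·exp(−(7.4−7.4)²/(2·0.8²)) = 0.498678·exp(-0.00000) = 0.498678] × [0.483335] = 0.241029
  L_II = [(1/(0.6·√(2π)))·exp(−(7.4−8.4)²/(2·0.6²)) = 0.664904·exp(-1.38889) = 0.165795] × [0.0899849] = 0.0149191
Unnormalised posteriors:
  π_I·L_I = 0.68 × 0.241029 = 0.163899
  π_II·L_II = 0.32 × 0.0149191 = 0.0047741
Normaliser: 0.163899 + 0.0047741 = 0.168674
Responsibility of Component I: 0.163899 / 0.168674 ≈ 0.9717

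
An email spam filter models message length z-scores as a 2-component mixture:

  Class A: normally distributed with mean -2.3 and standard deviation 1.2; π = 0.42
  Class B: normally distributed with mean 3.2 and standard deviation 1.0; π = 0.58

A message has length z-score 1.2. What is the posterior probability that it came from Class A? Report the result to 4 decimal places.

0.0596

P(component k | x) = P(Z=k)·f_k(x) / marginal(x), where marginal(x) = Σ_j P(Z=j)·f_j(x).
Evaluate each component's likelihood at the observed value:
  p_A = (1/(1.2·√(2π)))·exp(−(1.2−-2.3)²/(2·1.2²)) = 0.332452·exp(-4.25347) = 0.00472573
  p_B = (1/(1.0·√(2π)))·exp(−(1.2−3.2)²/(2·1.0²)) = 0.398942·exp(-2.00000) = 0.053991
Unnormalised posteriors:
  P(Z=A)·p_A = 0.42 × 0.00472573 = 0.00198481
  P(Z=B)·p_B = 0.58 × 0.053991 = 0.0313148
Sum: 0.00198481 + 0.0313148 = 0.0332996
P(Class A | data) ≈ 0.0596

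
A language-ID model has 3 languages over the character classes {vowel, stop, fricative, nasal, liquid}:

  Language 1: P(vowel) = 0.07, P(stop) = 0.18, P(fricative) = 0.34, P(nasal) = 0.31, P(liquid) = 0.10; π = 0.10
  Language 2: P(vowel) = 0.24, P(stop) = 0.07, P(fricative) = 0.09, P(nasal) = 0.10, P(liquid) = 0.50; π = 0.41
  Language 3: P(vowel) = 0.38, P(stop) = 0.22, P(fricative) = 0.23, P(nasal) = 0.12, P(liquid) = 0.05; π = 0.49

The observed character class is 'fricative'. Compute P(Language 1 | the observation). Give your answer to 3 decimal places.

The responsibility of component k is π_k f_k(x) divided by Σ_j π_j f_j(x).
Categorical probabilities:
  L_1 = 0.34
  L_2 = 0.09
  L_3 = 0.23
Weight by the priors:
  π_1·L_1 = 0.10 × 0.34 = 0.034
  π_2·L_2 = 0.41 × 0.09 = 0.0369
  π_3·L_3 = 0.49 × 0.23 = 0.1127
Normaliser: 0.034 + 0.0369 + 0.1127 = 0.1836
P(Language 1 | x) ≈ 0.185

0.185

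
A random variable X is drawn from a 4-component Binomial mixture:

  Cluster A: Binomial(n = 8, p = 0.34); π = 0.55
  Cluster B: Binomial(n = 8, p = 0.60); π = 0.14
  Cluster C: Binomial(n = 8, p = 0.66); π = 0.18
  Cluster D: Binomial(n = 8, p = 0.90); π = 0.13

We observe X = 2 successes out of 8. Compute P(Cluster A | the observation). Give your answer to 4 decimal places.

0.9413

P(component k | x) = π_k·f_k(x) / marginal(x), where marginal(x) = Σ_j π_j·f_j(x).
Evaluate each component's likelihood at the observed value:
  p_A = 0.267534
  p_B = 0.0412877
  p_C = 0.0188417
  p_D = 2.268e-05
Weight by the priors:
  π_A·p_A = 0.55 × 0.267534 = 0.147144
  π_B·p_B = 0.14 × 0.0412877 = 0.00578028
  π_C·p_C = 0.18 × 0.0188417 = 0.0033915
  π_D·p_D = 0.13 × 2.268e-05 = 2.9484e-06
Evidence: 0.147144 + 0.00578028 + 0.0033915 + 2.9484e-06 = 0.156319
Responsibility of Cluster A: 0.147144 / 0.156319 ≈ 0.9413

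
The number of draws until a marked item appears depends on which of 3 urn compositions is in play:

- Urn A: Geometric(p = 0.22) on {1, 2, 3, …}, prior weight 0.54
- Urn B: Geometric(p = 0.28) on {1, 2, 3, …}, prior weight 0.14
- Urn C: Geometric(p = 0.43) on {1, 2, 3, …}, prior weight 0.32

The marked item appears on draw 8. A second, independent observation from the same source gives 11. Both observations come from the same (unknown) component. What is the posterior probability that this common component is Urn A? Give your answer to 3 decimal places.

0.894

By Bayes' theorem, P(k | x) = π_k f_k(x) / Σ_j π_j f_j(x).
Since both observations come from the same component, the likelihood for component k is f_k(x₁)·f_k(x₂).
  p_A = [0.22·(1−0.22)^7 = 0.22·0.175656 = 0.0386443] × [0.0183387] = 0.000708686
  p_B = [0.28·(1−0.28)^7 = 0.28·0.100306 = 0.0280857] × [0.0104829] = 0.000294421
  p_C = [0.43·(1−0.43)^7 = 0.43·0.019549 = 0.00840606] × [0.00155674] = 1.30861e-05
Prior × likelihood for each component:
  π_A·p_A = 0.54 × 0.000708686 = 0.00038269
  π_B·p_B = 0.14 × 0.000294421 = 4.12189e-05
  π_C·p_C = 0.32 × 1.30861e-05 = 4.18754e-06
Denominator: 0.00038269 + 4.12189e-05 + 4.18754e-06 = 0.000428097
Responsibility of Urn A: 0.00038269 / 0.000428097 ≈ 0.894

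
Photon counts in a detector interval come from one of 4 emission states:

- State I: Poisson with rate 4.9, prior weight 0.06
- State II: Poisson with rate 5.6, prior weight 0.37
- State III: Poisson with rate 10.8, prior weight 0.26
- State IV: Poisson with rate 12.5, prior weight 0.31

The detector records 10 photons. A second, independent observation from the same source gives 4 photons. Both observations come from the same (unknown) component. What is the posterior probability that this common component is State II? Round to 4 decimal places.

By Bayes' theorem, P(k | x) = π_k f_k(x) / Σ_j π_j f_j(x).
Since both observations come from the same component, the likelihood for component k is f_k(x₁)·f_k(x₂).
  f_I = [e^(−4.9)·4.9^10/10! = 0.016374] × [0.178867] = 0.00292877
  f_II = [e^(−5.6)·5.6^10/10! = 0.0309078] × [0.151528] = 0.00468339
  f_III = [e^(−10.8)·10.8^10/10! = 0.121365] × [0.0115639] = 0.00140345
  f_IV = [e^(−12.5)·12.5^10/10! = 0.0956436] × [0.00379095] = 0.00036258
Prior × likelihood for each component:
  π_I·f_I = 0.06 × 0.00292877 = 0.000175726
  π_II·f_II = 0.37 × 0.00468339 = 0.00173285
  π_III·f_III = 0.26 × 0.00140345 = 0.000364897
  π_IV·f_IV = 0.31 × 0.00036258 = 0.0001124
Sum: 0.000175726 + 0.00173285 + 0.000364897 + 0.0001124 = 0.00238588
P(State II | x) = 0.00173285 / 0.00238588 ≈ 0.7263

0.7263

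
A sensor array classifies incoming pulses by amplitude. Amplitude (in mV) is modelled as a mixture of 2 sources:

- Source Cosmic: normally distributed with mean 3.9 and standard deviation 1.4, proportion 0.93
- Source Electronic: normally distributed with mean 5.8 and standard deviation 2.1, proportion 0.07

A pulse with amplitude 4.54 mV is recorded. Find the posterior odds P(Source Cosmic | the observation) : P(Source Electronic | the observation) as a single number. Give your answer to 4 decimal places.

Since P(k|x) ∝ w_k f_k(x), the posterior odds are w_i f_i(x) / (w_j f_j(x)).
Evaluate each component's likelihood at the observed value:
  p_Cosmic = (1/(1.4·√(2π)))·exp(−(4.54−3.9)²/(2·1.4²)) = 0.284959·exp(-0.10449) = 0.256686
  p_Electronic = (1/(2.1·√(2π)))·exp(−(4.54−5.8)²/(2·2.1²)) = 0.189973·exp(-0.18000) = 0.158678
Odds = (0.93/0.07) × (0.256686/0.158678) = 13.2857 × 1.61765 ≈ 21.4917

21.4917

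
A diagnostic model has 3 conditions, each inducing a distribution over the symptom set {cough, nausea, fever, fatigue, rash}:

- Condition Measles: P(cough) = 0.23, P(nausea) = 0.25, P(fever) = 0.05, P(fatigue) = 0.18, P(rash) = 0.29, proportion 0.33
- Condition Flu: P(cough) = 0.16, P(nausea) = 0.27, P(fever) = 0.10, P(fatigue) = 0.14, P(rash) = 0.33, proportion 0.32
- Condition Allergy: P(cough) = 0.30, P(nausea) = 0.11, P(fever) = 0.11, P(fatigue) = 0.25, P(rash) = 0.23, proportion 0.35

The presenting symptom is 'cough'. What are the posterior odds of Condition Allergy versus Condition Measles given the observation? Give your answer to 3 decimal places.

1.383

Posterior odds = (π_i f_i(x)) / (π_j f_j(x)); the normalising sum cancels.
Component likelihoods at x = 'cough':
  f_Measles = 0.23
  f_Flu = 0.16
  f_Allergy = 0.3
Posterior odds = (π_Allergy·f_Allergy) / (π_Measles·f_Measles) = (0.35·0.3) / (0.33·0.23) = 0.105 / 0.0759 ≈ 1.383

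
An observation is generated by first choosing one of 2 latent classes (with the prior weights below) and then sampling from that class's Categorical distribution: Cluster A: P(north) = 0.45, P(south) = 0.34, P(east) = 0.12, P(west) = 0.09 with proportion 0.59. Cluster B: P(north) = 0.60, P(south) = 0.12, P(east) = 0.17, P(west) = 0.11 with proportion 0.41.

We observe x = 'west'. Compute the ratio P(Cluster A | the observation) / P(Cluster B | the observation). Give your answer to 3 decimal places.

1.177

Since P(k|x) ∝ P(Z=k) f_k(x), the posterior odds are P(Z=i) f_i(x) / (P(Z=j) f_j(x)).
Categorical probabilities:
  L_A = 0.09
  L_B = 0.11
Odds = (0.59/0.41) × (0.09/0.11) = 1.43902 × 0.818182 ≈ 1.177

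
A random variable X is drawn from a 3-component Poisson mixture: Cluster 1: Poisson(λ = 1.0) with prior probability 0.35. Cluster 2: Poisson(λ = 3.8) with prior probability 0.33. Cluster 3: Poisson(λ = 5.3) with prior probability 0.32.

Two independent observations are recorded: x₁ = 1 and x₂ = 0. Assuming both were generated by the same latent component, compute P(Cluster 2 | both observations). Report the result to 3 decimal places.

0.013

The responsibility of component k is w_k f_k(x) divided by Σ_j w_j f_j(x).
Since both observations come from the same component, the likelihood for component k is f_k(x₁)·f_k(x₂).
  p_1 = [e^(−1.0)·1.0^1/1! = 0.367879] × [0.367879] = 0.135335
  p_2 = [e^(−3.8)·3.8^1/1! = 0.0850089] × [0.0223708] = 0.00190172
  p_3 = [e^(−5.3)·5.3^1/1! = 0.0264554] × [0.00499159] = 0.000132055
Multiply by the mixture weights:
  w_1·p_1 = 0.35 × 0.135335 = 0.0473673
  w_2·p_2 = 0.33 × 0.00190172 = 0.000627566
  w_3·p_3 = 0.32 × 0.000132055 = 4.22576e-05
Evidence: 0.0473673 + 0.000627566 + 4.22576e-05 = 0.0480372
So the posterior for Cluster 2 is 0.000627566 / 0.0480372 ≈ 0.013.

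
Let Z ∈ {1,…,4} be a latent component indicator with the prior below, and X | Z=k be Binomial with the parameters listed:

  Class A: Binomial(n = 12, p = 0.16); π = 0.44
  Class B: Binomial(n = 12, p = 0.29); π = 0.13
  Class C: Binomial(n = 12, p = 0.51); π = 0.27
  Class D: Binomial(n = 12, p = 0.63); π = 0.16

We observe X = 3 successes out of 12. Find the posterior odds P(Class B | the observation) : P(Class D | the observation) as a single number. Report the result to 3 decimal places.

27.958

Since P(k|x) ∝ w_k f_k(x), the posterior odds are w_i f_i(x) / (w_j f_j(x)).
Binomial probabilities:
  p_A = 0.187627
  p_B = 0.246004
  p_C = 0.0475224
  p_D = 0.00714924
0.0319805 / 0.00114388 ≈ 27.958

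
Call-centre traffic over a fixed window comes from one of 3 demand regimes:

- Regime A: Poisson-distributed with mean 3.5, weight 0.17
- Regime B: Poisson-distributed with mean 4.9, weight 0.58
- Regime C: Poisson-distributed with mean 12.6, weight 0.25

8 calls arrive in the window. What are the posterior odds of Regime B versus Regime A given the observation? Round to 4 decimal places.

12.4163

Posterior odds = (π_i f_i(x)) / (π_j f_j(x)); the normalising sum cancels.
Evaluate each component's likelihood at the observed value:
  L_A = 0.0168653
  L_B = 0.0613769
  L_C = 0.0531292
Odds = (0.58/0.17) × (0.0613769/0.0168653) = 3.41176 × 3.63925 ≈ 12.4163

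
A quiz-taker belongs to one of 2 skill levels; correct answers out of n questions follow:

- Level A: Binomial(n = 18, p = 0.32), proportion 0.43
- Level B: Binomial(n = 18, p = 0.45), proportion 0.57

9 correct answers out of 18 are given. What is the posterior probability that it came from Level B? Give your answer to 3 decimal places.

Posterior ∝ prior × likelihood, so P(k | x) ∝ π_k f_k(x); normalise over all components.
Binomial probabilities:
  L_A = C(18,9)·0.32^9·0.68^9 = 48620·3.51844e-05·0.0310871 = 0.0531796
  L_B = C(18,9)·0.45^9·0.55^9 = 48620·0.000756681·0.00460537 = 0.169431
Unnormalised posteriors:
  π_A·L_A = 0.43 × 0.0531796 = 0.0228672
  π_B·L_B = 0.57 × 0.169431 = 0.0965754
Evidence: 0.0228672 + 0.0965754 = 0.119443
So the posterior for Level B is 0.0965754 / 0.119443 ≈ 0.809.

0.809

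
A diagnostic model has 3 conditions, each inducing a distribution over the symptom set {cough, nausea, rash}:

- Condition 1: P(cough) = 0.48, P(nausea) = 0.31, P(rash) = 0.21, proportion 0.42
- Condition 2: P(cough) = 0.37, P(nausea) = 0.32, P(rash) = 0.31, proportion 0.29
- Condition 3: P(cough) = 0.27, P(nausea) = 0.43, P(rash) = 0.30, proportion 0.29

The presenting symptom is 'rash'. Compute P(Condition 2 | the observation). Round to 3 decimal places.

P(component k | x) = w_k·f_k(x) / marginal(x), where marginal(x) = Σ_j w_j·f_j(x).
Categorical probabilities:
  f_1 = P(rash | comp) = 0.21
  f_2 = P(rash | comp) = 0.31
  f_3 = P(rash | comp) = 0.30
Weight by the priors:
  w_1·f_1 = 0.42 × 0.21 = 0.0882
  w_2·f_2 = 0.29 × 0.31 = 0.0899
  w_3·f_3 = 0.29 × 0.3 = 0.087
Denominator: 0.0882 + 0.0899 + 0.087 = 0.2651
Responsibility of Condition 2: 0.0899 / 0.2651 ≈ 0.339

0.339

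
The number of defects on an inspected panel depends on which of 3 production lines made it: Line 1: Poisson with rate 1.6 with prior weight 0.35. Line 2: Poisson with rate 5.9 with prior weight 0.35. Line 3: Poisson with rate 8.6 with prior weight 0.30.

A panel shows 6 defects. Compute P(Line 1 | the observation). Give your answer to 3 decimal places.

0.019

The responsibility of component k is π_k f_k(x) divided by Σ_j π_j f_j(x).
Component likelihoods at x = 6 defects:
  L_1 = 0.00470453
  L_2 = 0.160488
  L_3 = 0.103449
Unnormalised posteriors:
  π_1·L_1 = 0.35 × 0.00470453 = 0.00164659
  π_2·L_2 = 0.35 × 0.160488 = 0.0561707
  π_3·L_3 = 0.30 × 0.103449 = 0.0310347
Marginal: 0.00164659 + 0.0561707 + 0.0310347 = 0.088852
Responsibility of Line 1: 0.00164659 / 0.088852 ≈ 0.019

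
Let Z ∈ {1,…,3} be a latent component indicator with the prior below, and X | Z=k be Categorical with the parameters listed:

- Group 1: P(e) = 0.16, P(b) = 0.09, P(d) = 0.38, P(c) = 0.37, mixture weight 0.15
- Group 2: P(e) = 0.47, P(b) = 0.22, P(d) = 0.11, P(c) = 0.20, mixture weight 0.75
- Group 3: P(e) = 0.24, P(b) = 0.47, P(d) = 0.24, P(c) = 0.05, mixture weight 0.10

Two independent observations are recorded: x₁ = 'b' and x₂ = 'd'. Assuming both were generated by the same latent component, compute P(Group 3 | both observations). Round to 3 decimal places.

Posterior ∝ prior × likelihood, so P(k | x) ∝ w_k f_k(x); normalise over all components.
Since both observations come from the same component, the likelihood for component k is f_k(x₁)·f_k(x₂).
  f_1 = [P(b | comp) = 0.09] × [0.38] = 0.0342
  f_2 = [P(b | comp) = 0.22] × [0.11] = 0.0242
  f_3 = [P(b | comp) = 0.47] × [0.24] = 0.1128
Prior × likelihood for each component:
  w_1·f_1 = 0.15 × 0.0342 = 0.00513
  w_2·f_2 = 0.75 × 0.0242 = 0.01815
  w_3·f_3 = 0.10 × 0.1128 = 0.01128
Denominator: 0.00513 + 0.01815 + 0.01128 = 0.03456
Responsibility of Group 3: 0.01128 / 0.03456 ≈ 0.326

0.326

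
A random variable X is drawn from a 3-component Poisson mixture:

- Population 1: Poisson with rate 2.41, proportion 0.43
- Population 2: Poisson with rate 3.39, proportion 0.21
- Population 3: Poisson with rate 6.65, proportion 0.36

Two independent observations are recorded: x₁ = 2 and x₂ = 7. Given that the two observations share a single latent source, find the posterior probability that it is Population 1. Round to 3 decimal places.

The responsibility of component k is P(Z=k) f_k(x) divided by Σ_j P(Z=j) f_j(x).
Since both observations come from the same component, the likelihood for component k is f_k(x₁)·f_k(x₂).
  L_1 = [0.260828] × [0.00841471] = 0.00219479
  L_2 = [0.193692] × [0.0344119] = 0.00666531
  L_3 = [0.0286124] × [0.14766] = 0.00422491
Weight by the priors:
  P(Z=1)·L_1 = 0.43 × 0.00219479 = 0.000943761
  P(Z=2)·L_2 = 0.21 × 0.00666531 = 0.00139971
  P(Z=3)·L_3 = 0.36 × 0.00422491 = 0.00152097
Denominator: 0.000943761 + 0.00139971 + 0.00152097 = 0.00386444
P(Population 1 | x₁, x₂) ≈ 0.244

0.244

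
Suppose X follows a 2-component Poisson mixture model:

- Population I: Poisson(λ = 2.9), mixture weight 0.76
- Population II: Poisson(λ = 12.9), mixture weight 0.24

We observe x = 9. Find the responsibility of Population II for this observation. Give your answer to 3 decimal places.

Posterior ∝ prior × likelihood, so P(k | x) ∝ π_k f_k(x); normalise over all components.
Poisson probabilities:
  f_I = 0.00219971
  f_II = 0.0680998
Multiply by the mixture weights:
  π_I·f_I = 0.76 × 0.00219971 = 0.00167178
  π_II·f_II = 0.24 × 0.0680998 = 0.0163439
Marginal: 0.00167178 + 0.0163439 = 0.0180157
So the posterior for Population II is 0.0163439 / 0.0180157 ≈ 0.907.

0.907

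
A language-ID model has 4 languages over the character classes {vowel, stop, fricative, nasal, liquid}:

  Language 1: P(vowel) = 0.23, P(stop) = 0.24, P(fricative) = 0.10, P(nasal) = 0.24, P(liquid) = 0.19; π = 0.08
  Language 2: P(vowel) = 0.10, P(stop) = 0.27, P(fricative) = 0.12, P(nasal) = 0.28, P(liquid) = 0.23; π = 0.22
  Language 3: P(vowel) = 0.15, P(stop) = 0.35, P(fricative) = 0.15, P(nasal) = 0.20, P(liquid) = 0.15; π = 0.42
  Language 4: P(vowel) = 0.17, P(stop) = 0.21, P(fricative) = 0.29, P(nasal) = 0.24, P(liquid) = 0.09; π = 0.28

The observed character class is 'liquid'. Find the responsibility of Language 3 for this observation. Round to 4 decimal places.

0.4091

The responsibility of component k is P(Z=k) f_k(x) divided by Σ_j P(Z=j) f_j(x).
Component likelihoods at x = 'liquid':
  L_1 = P(liquid | comp) = 0.19
  L_2 = P(liquid | comp) = 0.23
  L_3 = P(liquid | comp) = 0.15
  L_4 = P(liquid | comp) = 0.09
Multiply by the mixture weights:
  P(Z=1)·L_1 = 0.08 × 0.19 = 0.0152
  P(Z=2)·L_2 = 0.22 × 0.23 = 0.0506
  P(Z=3)·L_3 = 0.42 × 0.15 = 0.063
  P(Z=4)·L_4 = 0.28 × 0.09 = 0.0252
Denominator: 0.0152 + 0.0506 + 0.063 + 0.0252 = 0.154
P(Language 3 | the observation) = 0.063 / 0.154 ≈ 0.4091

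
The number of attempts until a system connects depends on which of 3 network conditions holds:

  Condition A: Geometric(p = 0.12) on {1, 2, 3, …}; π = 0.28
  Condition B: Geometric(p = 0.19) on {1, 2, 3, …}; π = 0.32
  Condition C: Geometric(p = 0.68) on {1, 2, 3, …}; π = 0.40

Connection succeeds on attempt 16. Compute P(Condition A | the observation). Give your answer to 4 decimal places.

The responsibility of component k is w_k f_k(x) divided by Σ_j w_j f_j(x).
Evaluate each component's likelihood at the observed value:
  p_A = 0.0176369
  p_B = 0.00805432
  p_C = 2.56897e-08
Multiply by the mixture weights:
  w_A·p_A = 0.28 × 0.0176369 = 0.00493832
  w_B·p_B = 0.32 × 0.00805432 = 0.00257738
  w_C·p_C = 0.40 × 2.56897e-08 = 1.02759e-08
Evidence: 0.00493832 + 0.00257738 + 1.02759e-08 = 0.00751571
P(Condition A | 16) = 0.00493832 / 0.00751571 ≈ 0.6571

0.6571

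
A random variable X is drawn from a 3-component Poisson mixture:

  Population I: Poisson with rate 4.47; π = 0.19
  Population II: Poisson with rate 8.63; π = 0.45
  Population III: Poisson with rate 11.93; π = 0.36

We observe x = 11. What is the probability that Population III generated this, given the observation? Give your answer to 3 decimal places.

0.505

Apply Bayes' rule: the posterior for each component is proportional to its prior times its likelihood at x.
Component likelihoods at x = 11:
  p_I = e^(−4.47)·4.47^11/11! = 0.00408254
  p_II = e^(−8.63)·8.63^11/11! = 0.0885119
  p_III = e^(−11.93)·11.93^11/11! = 0.115015
Multiply by the mixture weights:
  π_I·p_I = 0.19 × 0.00408254 = 0.000775683
  π_II·p_II = 0.45 × 0.0885119 = 0.0398304
  π_III·p_III = 0.36 × 0.115015 = 0.0414055
Evidence: 0.000775683 + 0.0398304 + 0.0414055 = 0.0820116
Responsibility of Population III: 0.0414055 / 0.0820116 ≈ 0.505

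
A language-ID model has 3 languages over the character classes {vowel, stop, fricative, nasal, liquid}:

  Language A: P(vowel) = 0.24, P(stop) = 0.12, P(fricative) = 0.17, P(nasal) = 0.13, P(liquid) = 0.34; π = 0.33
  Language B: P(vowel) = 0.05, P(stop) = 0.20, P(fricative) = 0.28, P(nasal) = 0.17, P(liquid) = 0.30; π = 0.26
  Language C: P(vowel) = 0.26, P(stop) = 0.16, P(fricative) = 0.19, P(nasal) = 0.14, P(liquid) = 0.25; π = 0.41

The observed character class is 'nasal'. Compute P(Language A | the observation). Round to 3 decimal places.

0.297

P(component k | x) = w_k·f_k(x) / marginal(x), where marginal(x) = Σ_j w_j·f_j(x).
Component likelihoods at x = 'nasal':
  p_A = P(nasal | comp) = 0.13
  p_B = P(nasal | comp) = 0.17
  p_C = P(nasal | comp) = 0.14
Weight by the priors:
  w_A·p_A = 0.33 × 0.13 = 0.0429
  w_B·p_B = 0.26 × 0.17 = 0.0442
  w_C·p_C = 0.41 × 0.14 = 0.0574
Marginal: 0.0429 + 0.0442 + 0.0574 = 0.1445
So the posterior for Language A is 0.0429 / 0.1445 ≈ 0.297.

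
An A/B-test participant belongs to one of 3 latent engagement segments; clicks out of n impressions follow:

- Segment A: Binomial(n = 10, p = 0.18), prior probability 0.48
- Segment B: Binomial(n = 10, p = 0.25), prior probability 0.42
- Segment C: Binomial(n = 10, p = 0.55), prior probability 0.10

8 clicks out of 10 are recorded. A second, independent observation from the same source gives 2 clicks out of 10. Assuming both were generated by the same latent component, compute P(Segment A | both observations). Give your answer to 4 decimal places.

Apply Bayes' rule: the posterior for each component is proportional to its prior times its likelihood at x.
Since both observations come from the same component, the likelihood for component k is f_k(x₁)·f_k(x₂).
  p_A = [C(10,8)·0.18^8·0.82^2 = 45·1.102e-06·0.6724 = 3.33442e-05] × [0.298036] = 9.93776e-06
  p_B = [C(10,8)·0.25^8·0.75^2 = 45·1.52588e-05·0.5625 = 0.000386238] × [0.281568] = 0.000108752
  p_C = [C(10,8)·0.55^8·0.45^2 = 45·0.00837339·0.2025 = 0.0763026] × [0.0228896] = 0.00174653
Weight by the priors:
  π_A·p_A = 0.48 × 9.93776e-06 = 4.77013e-06
  π_B·p_B = 0.42 × 0.000108752 = 4.56759e-05
  π_C·p_C = 0.10 × 0.00174653 = 0.000174653
Denominator: 4.77013e-06 + 4.56759e-05 + 0.000174653 = 0.000225099
P(Segment A | x₁, x₂) ≈ 0.0212

0.0212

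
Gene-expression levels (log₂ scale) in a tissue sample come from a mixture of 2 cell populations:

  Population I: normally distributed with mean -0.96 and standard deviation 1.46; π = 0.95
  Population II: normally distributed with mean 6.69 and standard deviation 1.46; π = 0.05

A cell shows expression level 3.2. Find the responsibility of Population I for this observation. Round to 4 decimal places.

0.8510

By Bayes' theorem, P(k | x) = P(Z=k) f_k(x) / Σ_j P(Z=j) f_j(x).
Evaluate each component's likelihood at the observed value:
  L_I = 0.00471657
  L_II = 0.0156951
Prior × likelihood for each component:
  P(Z=I)·L_I = 0.95 × 0.00471657 = 0.00448074
  P(Z=II)·L_II = 0.05 × 0.0156951 = 0.000784755
Marginal: 0.00448074 + 0.000784755 = 0.0052655
Responsibility of Population I: 0.00448074 / 0.0052655 ≈ 0.8510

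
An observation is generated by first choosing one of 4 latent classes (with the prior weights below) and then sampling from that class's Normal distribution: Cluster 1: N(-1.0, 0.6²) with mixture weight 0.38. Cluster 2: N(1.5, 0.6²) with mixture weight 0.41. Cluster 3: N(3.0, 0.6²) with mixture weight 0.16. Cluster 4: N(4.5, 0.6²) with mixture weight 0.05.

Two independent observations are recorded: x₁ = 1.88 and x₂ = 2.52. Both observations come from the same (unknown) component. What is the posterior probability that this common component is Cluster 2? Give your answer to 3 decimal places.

Posterior ∝ prior × likelihood, so P(k | x) ∝ P(Z=k) f_k(x); normalise over all components.
Since both observations come from the same component, the likelihood for component k is f_k(x₁)·f_k(x₂).
  f_1 = [6.60217e-06] × [2.23374e-08] = 1.47475e-13
  f_2 = [0.544075] × [0.156748] = 0.0852829
  f_3 = [0.116445] × [0.482819] = 0.0562219
  f_4 = [4.81109e-05] × [0.00287095] = 1.38124e-07
Prior × likelihood for each component:
  P(Z=1)·f_1 = 0.38 × 1.47475e-13 = 5.60407e-14
  P(Z=2)·f_2 = 0.41 × 0.0852829 = 0.034966
  P(Z=3)·f_3 = 0.16 × 0.0562219 = 0.00899551
  P(Z=4)·f_4 = 0.05 × 1.38124e-07 = 6.9062e-09
Marginal: 5.60407e-14 + 0.034966 + 0.00899551 + 6.9062e-09 = 0.0439615
P(Cluster 2 | x) ≈ 0.795

0.795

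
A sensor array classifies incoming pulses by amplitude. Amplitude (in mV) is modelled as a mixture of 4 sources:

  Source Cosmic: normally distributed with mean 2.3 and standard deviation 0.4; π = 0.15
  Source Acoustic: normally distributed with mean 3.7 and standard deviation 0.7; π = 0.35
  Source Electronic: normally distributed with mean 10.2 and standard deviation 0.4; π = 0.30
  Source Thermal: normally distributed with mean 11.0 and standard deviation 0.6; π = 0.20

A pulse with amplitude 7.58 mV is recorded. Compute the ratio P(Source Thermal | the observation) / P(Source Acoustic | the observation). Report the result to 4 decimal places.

0.2756

Posterior odds = (P(Z=i) f_i(x)) / (P(Z=j) f_j(x)); the normalising sum cancels.
Evaluate each component's likelihood at the observed value:
  L_Cosmic = 1.45584e-38
  L_Acoustic = 1.21434e-07
  L_Electronic = 4.81605e-10
  L_Thermal = 5.85659e-08
1.17132e-08 / 4.25018e-08 ≈ 0.2756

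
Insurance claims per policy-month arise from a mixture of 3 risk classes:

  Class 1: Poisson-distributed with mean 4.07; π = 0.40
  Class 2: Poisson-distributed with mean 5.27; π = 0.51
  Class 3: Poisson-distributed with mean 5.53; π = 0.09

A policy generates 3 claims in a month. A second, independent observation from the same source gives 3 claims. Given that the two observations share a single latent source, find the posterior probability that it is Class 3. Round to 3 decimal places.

The responsibility of component k is π_k f_k(x) divided by Σ_j π_j f_j(x).
Since both observations come from the same component, the likelihood for component k is f_k(x₁)·f_k(x₂).
  p_1 = [e^(−4.07)·4.07^3/3! = 0.19189] × [0.19189] = 0.036822
  p_2 = [e^(−5.27)·5.27^3/3! = 0.125473] × [0.125473] = 0.0157434
  p_3 = [e^(−5.53)·5.53^3/3! = 0.111783] × [0.111783] = 0.0124954
Weight by the priors:
  π_1·p_1 = 0.40 × 0.036822 = 0.0147288
  π_2·p_2 = 0.51 × 0.0157434 = 0.00802911
  π_3·p_3 = 0.09 × 0.0124954 = 0.00112459
Normaliser: 0.0147288 + 0.00802911 + 0.00112459 = 0.0238825
P(Class 3 | x) = 0.00112459 / 0.0238825 ≈ 0.047

0.047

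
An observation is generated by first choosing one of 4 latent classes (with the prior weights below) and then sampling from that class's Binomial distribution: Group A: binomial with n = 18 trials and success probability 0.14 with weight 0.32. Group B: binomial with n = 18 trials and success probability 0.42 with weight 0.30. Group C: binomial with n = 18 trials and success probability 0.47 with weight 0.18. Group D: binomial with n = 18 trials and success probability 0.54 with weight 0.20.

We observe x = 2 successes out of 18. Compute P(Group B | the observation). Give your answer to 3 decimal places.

P(component k | x) = w_k·f_k(x) / marginal(x), where marginal(x) = Σ_j w_j·f_j(x).
Evaluate each component's likelihood at the observed value:
  L_A = C(18,2)·0.14^2·0.86^16 = 153·0.0196·0.0895314 = 0.268487
  L_B = C(18,2)·0.42^2·0.58^16 = 153·0.1764·0.000164002 = 0.00442627
  L_C = C(18,2)·0.47^2·0.53^16 = 153·0.2209·3.87627e-05 = 0.00131009
  L_D = C(18,2)·0.54^2·0.46^16 = 153·0.2916·4.01907e-06 = 0.00017931
Prior × likelihood for each component:
  w_A·L_A = 0.32 × 0.268487 = 0.0859157
  w_B·L_B = 0.30 × 0.00442627 = 0.00132788
  w_C·L_C = 0.18 × 0.00131009 = 0.000235816
  w_D·L_D = 0.20 × 0.00017931 = 3.5862e-05
Marginal: 0.0859157 + 0.00132788 + 0.000235816 + 3.5862e-05 = 0.0875153
Responsibility of Group B: 0.00132788 / 0.0875153 ≈ 0.015

0.015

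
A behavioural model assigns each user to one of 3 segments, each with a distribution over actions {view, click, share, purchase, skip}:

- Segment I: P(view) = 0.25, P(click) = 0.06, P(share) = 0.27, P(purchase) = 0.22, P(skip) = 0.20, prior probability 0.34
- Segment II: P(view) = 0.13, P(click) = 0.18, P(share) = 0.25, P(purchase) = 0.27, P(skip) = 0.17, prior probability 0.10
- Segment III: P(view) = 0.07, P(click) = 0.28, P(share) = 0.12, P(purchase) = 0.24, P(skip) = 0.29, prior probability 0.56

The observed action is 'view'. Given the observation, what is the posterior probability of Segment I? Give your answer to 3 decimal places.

P(component k | x) = π_k·f_k(x) / marginal(x), where marginal(x) = Σ_j π_j·f_j(x).
Component likelihoods at x = 'view':
  p_I = 0.25
  p_II = 0.13
  p_III = 0.07
Weight by the priors:
  π_I·p_I = 0.34 × 0.25 = 0.085
  π_II·p_II = 0.10 × 0.13 = 0.013
  π_III·p_III = 0.56 × 0.07 = 0.0392
Denominator: 0.085 + 0.013 + 0.0392 = 0.1372
P(Segment I | the observation) = 0.085 / 0.1372 ≈ 0.620

0.620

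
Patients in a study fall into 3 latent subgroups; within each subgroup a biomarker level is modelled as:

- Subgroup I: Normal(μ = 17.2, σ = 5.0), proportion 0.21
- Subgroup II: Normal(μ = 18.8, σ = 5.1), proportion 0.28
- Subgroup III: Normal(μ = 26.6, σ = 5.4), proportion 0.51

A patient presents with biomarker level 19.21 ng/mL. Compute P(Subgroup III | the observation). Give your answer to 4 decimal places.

Posterior ∝ prior × likelihood, so P(k | x) ∝ π_k f_k(x); normalise over all components.
Component likelihoods at x = 19.21 ng/mL:
  p_I = (1/(5.0·√(2π)))·exp(−(19.21−17.2)²/(2·5.0²)) = 0.079788·exp(-0.08080) = 0.073595
  p_II = (1/(5.1·√(2π)))·exp(−(19.21−18.8)²/(2·5.1²)) = 0.078224·exp(-0.00323) = 0.0779716
  p_III = (1/(5.4·√(2π)))·exp(−(19.21−26.6)²/(2·5.4²)) = 0.073878·exp(-0.93642) = 0.0289623
Multiply by the mixture weights:
  π_I·p_I = 0.21 × 0.073595 = 0.0154549
  π_II·p_II = 0.28 × 0.0779716 = 0.0218321
  π_III·p_III = 0.51 × 0.0289623 = 0.0147708
Evidence: 0.0154549 + 0.0218321 + 0.0147708 = 0.0520578
Responsibility of Subgroup III: 0.0147708 / 0.0520578 ≈ 0.2837

0.2837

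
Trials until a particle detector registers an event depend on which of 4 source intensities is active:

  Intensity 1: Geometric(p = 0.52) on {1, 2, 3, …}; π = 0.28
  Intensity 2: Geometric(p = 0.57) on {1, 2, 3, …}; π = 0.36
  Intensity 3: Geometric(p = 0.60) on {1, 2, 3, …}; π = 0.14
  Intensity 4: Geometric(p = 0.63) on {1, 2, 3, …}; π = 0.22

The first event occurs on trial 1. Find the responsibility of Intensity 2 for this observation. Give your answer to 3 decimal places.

0.358

Apply Bayes' rule: the posterior for each component is proportional to its prior times its likelihood at x.
Evaluate each component's likelihood at the observed value:
  p_1 = 0.52
  p_2 = 0.57
  p_3 = 0.6
  p_4 = 0.63
Multiply by the mixture weights:
  π_1·p_1 = 0.28 × 0.52 = 0.1456
  π_2·p_2 = 0.36 × 0.57 = 0.2052
  π_3·p_3 = 0.14 × 0.6 = 0.084
  π_4·p_4 = 0.22 × 0.63 = 0.1386
Evidence: 0.1456 + 0.2052 + 0.084 + 0.1386 = 0.5734
P(Intensity 2 | 1) ≈ 0.358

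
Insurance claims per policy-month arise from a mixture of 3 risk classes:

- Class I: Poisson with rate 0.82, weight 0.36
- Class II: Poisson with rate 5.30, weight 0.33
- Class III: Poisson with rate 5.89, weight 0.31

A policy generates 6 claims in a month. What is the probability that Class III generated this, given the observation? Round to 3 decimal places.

The responsibility of component k is w_k f_k(x) divided by Σ_j w_j f_j(x).
Component likelihoods at x = 6 claims:
  f_I = e^(−0.82)·0.82^6/6! = 0.000185964
  f_II = e^(−5.30)·5.30^6/6! = 0.15366
  f_III = e^(−5.89)·5.89^6/6! = 0.160459
Unnormalised posteriors:
  w_I·f_I = 0.36 × 0.000185964 = 6.69471e-05
  w_II·f_II = 0.33 × 0.15366 = 0.0507079
  w_III·f_III = 0.31 × 0.160459 = 0.0497424
Denominator: 6.69471e-05 + 0.0507079 + 0.0497424 = 0.100517
Responsibility of Class III: 0.0497424 / 0.100517 ≈ 0.495

0.495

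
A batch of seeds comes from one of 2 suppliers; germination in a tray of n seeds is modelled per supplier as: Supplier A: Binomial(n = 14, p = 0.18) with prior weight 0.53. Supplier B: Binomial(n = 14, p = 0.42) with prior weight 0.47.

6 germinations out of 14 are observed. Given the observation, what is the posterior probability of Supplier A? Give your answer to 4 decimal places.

0.1003

Posterior ∝ prior × likelihood, so P(k | x) ∝ π_k f_k(x); normalise over all components.
Component likelihoods at x = 6 germinations out of 14:
  p_A = C(14,6)·0.18^6·0.82^8 = 3003·3.40122e-05·0.204414 = 0.0208786
  p_B = C(14,6)·0.42^6·0.58^8 = 3003·0.00548903·0.0128063 = 0.211094
Multiply by the mixture weights:
  π_A·p_A = 0.53 × 0.0208786 = 0.0110657
  π_B·p_B = 0.47 × 0.211094 = 0.099214
Normaliser: 0.0110657 + 0.099214 = 0.11028
So the posterior for Supplier A is 0.0110657 / 0.11028 ≈ 0.1003.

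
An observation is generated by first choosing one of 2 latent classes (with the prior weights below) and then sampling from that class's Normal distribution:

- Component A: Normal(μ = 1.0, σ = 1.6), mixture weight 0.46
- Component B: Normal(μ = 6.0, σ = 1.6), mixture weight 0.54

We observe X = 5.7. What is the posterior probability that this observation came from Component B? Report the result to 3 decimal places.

0.989

The responsibility of component k is π_k f_k(x) divided by Σ_j π_j f_j(x).
Component likelihoods at x = 5.7:
  p_A = 0.00333462
  p_B = 0.244994
Weight by the priors:
  π_A·p_A = 0.46 × 0.00333462 = 0.00153393
  π_B·p_B = 0.54 × 0.244994 = 0.132297
Evidence: 0.00153393 + 0.132297 = 0.133831
So the posterior for Component B is 0.132297 / 0.133831 ≈ 0.989.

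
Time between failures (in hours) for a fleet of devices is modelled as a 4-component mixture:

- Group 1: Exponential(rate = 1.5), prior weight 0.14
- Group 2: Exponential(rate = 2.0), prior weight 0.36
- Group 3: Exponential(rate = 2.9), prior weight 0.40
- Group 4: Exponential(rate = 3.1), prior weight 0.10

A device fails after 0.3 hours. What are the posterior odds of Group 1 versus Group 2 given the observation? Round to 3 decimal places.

0.339

Since P(k|x) ∝ w_k f_k(x), the posterior odds are w_i f_i(x) / (w_j f_j(x)).
Exponential densities:
  L_1 = 0.956442
  L_2 = 1.09762
  L_3 = 1.21496
  L_4 = 1.22312
0.133902 / 0.395144 ≈ 0.339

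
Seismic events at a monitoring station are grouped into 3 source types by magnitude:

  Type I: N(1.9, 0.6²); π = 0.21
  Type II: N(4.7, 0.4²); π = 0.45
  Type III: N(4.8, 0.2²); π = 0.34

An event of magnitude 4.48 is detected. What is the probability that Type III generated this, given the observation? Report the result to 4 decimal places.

0.3283

Posterior ∝ prior × likelihood, so P(k | x) ∝ P(Z=k) f_k(x); normalise over all components.
Normal densities:
  p_I = (1/(0.6·√(2π)))·exp(−(4.48−1.9)²/(2·0.6²)) = 0.664904·exp(-9.24500) = 6.42253e-05
  p_II = (1/(0.4·√(2π)))·exp(−(4.48−4.7)²/(2·0.4²)) = 0.997356·exp(-0.15125) = 0.85736
  p_III = (1/(0.2·√(2π)))·exp(−(4.48−4.8)²/(2·0.2²)) = 1.994711·exp(-1.28000) = 0.554604
Weight by the priors:
  P(Z=I)·p_I = 0.21 × 6.42253e-05 = 1.34873e-05
  P(Z=II)·p_II = 0.45 × 0.85736 = 0.385812
  P(Z=III)·p_III = 0.34 × 0.554604 = 0.188565
Marginal: 1.34873e-05 + 0.385812 + 0.188565 = 0.574391
P(Type III | x) = 0.188565 / 0.574391 ≈ 0.3283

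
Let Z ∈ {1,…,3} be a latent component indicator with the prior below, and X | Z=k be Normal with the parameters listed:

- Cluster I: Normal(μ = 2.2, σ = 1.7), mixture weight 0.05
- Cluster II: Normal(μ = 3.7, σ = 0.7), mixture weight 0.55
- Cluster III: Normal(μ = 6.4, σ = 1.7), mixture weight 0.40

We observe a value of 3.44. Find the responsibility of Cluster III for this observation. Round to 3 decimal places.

0.064

P(component k | x) = π_k·f_k(x) / marginal(x), where marginal(x) = Σ_j π_j·f_j(x).
Component likelihoods at x = 3.44:
  f_I = (1/(1.7·√(2π)))·exp(−(3.44−2.2)²/(2·1.7²)) = 0.234672·exp(-0.26602) = 0.179858
  f_II = (1/(0.7·√(2π)))·exp(−(3.44−3.7)²/(2·0.7²)) = 0.569918·exp(-0.06898) = 0.53193
  f_III = (1/(1.7·√(2π)))·exp(−(3.44−6.4)²/(2·1.7²)) = 0.234672·exp(-1.51585) = 0.0515391
Weight by the priors:
  π_I·f_I = 0.05 × 0.179858 = 0.0089929
  π_II·f_II = 0.55 × 0.53193 = 0.292562
  π_III·f_III = 0.40 × 0.0515391 = 0.0206156
Evidence: 0.0089929 + 0.292562 + 0.0206156 = 0.32217
So the posterior for Cluster III is 0.0206156 / 0.32217 ≈ 0.064.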